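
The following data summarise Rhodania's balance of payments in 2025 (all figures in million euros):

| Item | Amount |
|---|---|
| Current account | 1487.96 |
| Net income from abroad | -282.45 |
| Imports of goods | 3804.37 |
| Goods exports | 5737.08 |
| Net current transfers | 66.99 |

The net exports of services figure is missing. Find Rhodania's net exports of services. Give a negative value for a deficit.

-229.29

Current account = goods balance + services balance + net primary income + net secondary income
Sum of the known components = 1717.25
Net exports of services = CA - (known components) = 1487.96 - 1717.25 = -229.29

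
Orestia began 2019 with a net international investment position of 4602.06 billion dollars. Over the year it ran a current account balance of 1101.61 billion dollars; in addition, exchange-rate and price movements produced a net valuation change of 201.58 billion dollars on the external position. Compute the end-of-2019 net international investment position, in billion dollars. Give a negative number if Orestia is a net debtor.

5905.25

Change in NIIP = current account + net valuation change = 1101.61 + 201.58 = 1303.19
End-of-year NIIP = 4602.06 + 1303.19 = 5905.25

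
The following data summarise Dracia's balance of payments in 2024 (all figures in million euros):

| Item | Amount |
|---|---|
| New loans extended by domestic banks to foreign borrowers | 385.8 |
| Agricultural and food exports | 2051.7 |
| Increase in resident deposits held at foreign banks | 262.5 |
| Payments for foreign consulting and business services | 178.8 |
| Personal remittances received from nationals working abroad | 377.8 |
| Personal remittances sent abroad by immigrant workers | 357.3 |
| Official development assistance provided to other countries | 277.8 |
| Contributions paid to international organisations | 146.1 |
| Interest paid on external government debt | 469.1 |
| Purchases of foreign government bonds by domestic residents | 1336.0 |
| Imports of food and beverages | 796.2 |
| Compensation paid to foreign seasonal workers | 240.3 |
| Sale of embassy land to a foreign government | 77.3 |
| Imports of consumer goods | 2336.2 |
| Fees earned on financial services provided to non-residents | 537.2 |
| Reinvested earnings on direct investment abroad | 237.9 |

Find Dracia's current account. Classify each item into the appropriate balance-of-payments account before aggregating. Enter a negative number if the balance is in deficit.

-1597.2

Goods: 2051.7 - 2336.2 - 796.2 = -1080.7
Services: 537.2 - 178.8 = 358.4
Primary income: -469.1 - 240.3 + 237.9 = -471.5
Secondary income: -277.8 - 146.1 + 377.8 - 357.3 = -403.4
Current account = (-1080.7) + 358.4 + (-471.5) + (-403.4) = -1597.2
(Excluded from the current account — financial account: new loans extended by domestic banks to foreign borrowers 385.8, increase in resident deposits held at foreign banks 262.5, purchases of foreign government bonds by domestic residents 1336.0; capital account: sale of embassy land to a foreign government 77.3.)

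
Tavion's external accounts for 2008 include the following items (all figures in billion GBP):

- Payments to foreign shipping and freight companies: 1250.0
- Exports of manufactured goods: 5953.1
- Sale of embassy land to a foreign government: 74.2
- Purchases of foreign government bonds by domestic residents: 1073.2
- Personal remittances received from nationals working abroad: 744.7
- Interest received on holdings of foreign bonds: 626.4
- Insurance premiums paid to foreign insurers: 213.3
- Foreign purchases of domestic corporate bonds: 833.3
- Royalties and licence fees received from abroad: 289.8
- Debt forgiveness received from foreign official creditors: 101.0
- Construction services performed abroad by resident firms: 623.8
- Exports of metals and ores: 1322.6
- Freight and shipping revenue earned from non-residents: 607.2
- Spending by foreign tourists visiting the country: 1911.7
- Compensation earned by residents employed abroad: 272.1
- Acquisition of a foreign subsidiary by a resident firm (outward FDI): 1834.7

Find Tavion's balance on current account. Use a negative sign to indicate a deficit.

10888.1

Goods: 5953.1 + 1322.6 = 7275.7
Services: 623.8 + 607.2 + 289.8 - 1250.0 - 213.3 + 1911.7 = 1969.2
Primary income: 626.4 + 272.1 = 898.5
Secondary income: 744.7
Current account = 7275.7 + 1969.2 + 898.5 + 744.7 = 10888.1
(Excluded from the current account — capital account: sale of embassy land to a foreign government 74.2, debt forgiveness received from foreign official creditors 101.0; financial account: purchases of foreign government bonds by domestic residents 1073.2, foreign purchases of domestic corporate bonds 833.3, acquisition of a foreign subsidiary by a resident firm (outward FDI) 1834.7.)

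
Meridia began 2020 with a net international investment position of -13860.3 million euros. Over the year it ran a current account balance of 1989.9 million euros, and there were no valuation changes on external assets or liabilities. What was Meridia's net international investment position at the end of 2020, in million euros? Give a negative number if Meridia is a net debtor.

-11870.4

With no valuation effects, change in NIIP = current account = 1989.9
End-of-year NIIP = -13860.3 + 1989.9 = -11870.4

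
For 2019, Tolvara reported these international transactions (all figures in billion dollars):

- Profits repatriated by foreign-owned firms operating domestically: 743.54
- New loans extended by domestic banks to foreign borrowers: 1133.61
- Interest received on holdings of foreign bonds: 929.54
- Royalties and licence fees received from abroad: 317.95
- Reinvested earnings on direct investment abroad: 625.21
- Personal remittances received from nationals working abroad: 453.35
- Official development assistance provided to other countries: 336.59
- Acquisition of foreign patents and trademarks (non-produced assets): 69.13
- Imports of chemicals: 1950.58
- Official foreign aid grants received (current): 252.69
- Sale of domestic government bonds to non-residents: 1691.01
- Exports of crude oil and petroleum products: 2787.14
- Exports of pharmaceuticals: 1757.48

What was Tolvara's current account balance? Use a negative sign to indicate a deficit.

Goods: 1757.48 + 2787.14 - 1950.58 = 2594.04
Services: 317.95
Primary income: -743.54 + 625.21 + 929.54 = 811.21
Secondary income: 453.35 - 336.59 + 252.69 = 369.45
Current account = 2594.04 + 317.95 + 811.21 + 369.45 = 4092.65
(Excluded from the current account — financial account: new loans extended by domestic banks to foreign borrowers 1133.61, sale of domestic government bonds to non-residents 1691.01; capital account: acquisition of foreign patents and trademarks (non-produced assets) 69.13.)

4092.65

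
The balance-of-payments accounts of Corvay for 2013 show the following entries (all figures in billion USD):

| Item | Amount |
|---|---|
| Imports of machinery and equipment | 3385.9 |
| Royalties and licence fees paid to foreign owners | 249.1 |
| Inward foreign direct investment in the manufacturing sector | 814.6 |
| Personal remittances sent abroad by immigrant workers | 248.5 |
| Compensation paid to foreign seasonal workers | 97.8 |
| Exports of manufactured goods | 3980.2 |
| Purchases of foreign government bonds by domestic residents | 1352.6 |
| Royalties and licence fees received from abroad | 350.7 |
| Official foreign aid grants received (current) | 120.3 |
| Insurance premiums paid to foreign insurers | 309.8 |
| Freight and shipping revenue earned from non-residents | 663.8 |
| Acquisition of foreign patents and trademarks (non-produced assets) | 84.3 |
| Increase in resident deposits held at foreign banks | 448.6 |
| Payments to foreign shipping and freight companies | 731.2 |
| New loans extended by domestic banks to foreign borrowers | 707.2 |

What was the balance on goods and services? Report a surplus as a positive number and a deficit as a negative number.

318.7

Goods: -3385.9 + 3980.2 = 594.3
Services: -309.8 - 731.2 - 249.1 + 663.8 + 350.7 = -275.6
Trade balance = 594.3 + (-275.6) = 318.7
(Excluded from the trade balance — financial account: inward foreign direct investment in the manufacturing sector 814.6, purchases of foreign government bonds by domestic residents 1352.6, increase in resident deposits held at foreign banks 448.6, new loans extended by domestic banks to foreign borrowers 707.2; secondary income: personal remittances sent abroad by immigrant workers 248.5, official foreign aid grants received (current) 120.3; primary income: compensation paid to foreign seasonal workers 97.8; capital account: acquisition of foreign patents and trademarks (non-produced assets) 84.3.)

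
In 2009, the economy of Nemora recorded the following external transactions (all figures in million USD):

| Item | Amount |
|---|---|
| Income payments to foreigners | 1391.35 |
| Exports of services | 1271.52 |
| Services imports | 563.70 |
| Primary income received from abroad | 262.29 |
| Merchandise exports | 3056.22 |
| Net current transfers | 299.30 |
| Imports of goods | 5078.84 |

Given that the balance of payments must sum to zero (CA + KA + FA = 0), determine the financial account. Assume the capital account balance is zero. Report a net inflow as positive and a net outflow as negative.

2144.56

Goods balance = 3056.22 - 5078.84 = -2022.62
Services balance = 1271.52 - 563.70 = 707.82
Trade balance (goods + services) = -2022.62 + 707.82 = -1314.80
Net primary income = 262.29 - 1391.35 = -1129.06
Net secondary income = 299.30
Current account = -1314.80 + (-1129.06) + 299.30 = -2144.56
Financial account = -(-2144.56) = 2144.56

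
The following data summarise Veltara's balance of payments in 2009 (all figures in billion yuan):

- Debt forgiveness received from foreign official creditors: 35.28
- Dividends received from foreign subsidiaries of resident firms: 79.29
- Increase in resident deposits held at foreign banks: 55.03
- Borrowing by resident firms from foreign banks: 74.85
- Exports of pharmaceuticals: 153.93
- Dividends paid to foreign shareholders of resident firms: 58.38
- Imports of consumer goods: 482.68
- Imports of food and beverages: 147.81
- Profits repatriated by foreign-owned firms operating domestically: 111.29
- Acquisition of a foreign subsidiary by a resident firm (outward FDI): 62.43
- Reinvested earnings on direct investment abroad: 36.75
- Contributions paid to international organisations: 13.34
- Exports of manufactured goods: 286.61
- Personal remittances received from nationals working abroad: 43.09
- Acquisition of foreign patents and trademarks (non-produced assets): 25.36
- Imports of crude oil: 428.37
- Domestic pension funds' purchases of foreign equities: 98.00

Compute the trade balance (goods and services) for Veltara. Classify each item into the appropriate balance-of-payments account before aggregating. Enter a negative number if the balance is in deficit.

-618.32

Goods: 286.61 - 428.37 + 153.93 - 147.81 - 482.68 = -618.32
Trade balance = -618.32 + 0.00 = -618.32
(Excluded from the trade balance — capital account: debt forgiveness received from foreign official creditors 35.28, acquisition of foreign patents and trademarks (non-produced assets) 25.36; primary income: dividends received from foreign subsidiaries of resident firms 79.29, dividends paid to foreign shareholders of resident firms 58.38, profits repatriated by foreign-owned firms operating domestically 111.29, reinvested earnings on direct investment abroad 36.75; financial account: increase in resident deposits held at foreign banks 55.03, borrowing by resident firms from foreign banks 74.85, acquisition of a foreign subsidiary by a resident firm (outward FDI) 62.43, domestic pension funds' purchases of foreign equities 98.00; secondary income: contributions paid to international organisations 13.34, personal remittances received from nationals working abroad 43.09.)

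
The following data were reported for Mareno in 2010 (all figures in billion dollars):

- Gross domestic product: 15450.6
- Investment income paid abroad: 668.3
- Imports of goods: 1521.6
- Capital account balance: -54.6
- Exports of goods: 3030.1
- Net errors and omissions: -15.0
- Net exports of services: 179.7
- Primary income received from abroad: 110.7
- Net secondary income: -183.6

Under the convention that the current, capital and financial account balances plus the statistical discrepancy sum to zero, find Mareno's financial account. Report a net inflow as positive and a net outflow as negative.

Goods balance = 3030.1 - 1521.6 = 1508.5
Services balance = 179.7
Trade balance (goods + services) = 1508.5 + 179.7 = 1688.2
Net primary income = 110.7 - 668.3 = -557.6
Net secondary income = -183.6
Current account = 1688.2 + (-557.6) + (-183.6) = 947.0
Financial account = -(947.0 + (-54.6) + (-15.0)) = -877.4

-877.4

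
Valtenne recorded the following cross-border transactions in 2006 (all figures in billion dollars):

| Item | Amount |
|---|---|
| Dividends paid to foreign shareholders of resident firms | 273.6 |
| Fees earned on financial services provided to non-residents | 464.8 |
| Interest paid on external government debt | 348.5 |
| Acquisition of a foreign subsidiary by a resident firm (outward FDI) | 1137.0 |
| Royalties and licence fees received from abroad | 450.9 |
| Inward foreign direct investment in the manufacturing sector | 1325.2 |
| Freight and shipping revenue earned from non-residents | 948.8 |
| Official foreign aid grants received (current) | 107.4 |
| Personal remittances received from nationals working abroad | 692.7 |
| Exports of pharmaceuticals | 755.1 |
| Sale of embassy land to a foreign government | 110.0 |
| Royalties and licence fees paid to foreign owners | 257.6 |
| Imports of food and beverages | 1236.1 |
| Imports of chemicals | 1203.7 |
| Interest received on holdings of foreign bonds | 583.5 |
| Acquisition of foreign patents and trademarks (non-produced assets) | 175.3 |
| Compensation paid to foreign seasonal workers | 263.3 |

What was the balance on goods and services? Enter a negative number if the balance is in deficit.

-77.8

Goods: -1203.7 + 755.1 - 1236.1 = -1684.7
Services: -257.6 + 450.9 + 948.8 + 464.8 = 1606.9
Trade balance = -1684.7 + 1606.9 = -77.8
(Excluded from the trade balance — primary income: dividends paid to foreign shareholders of resident firms 273.6, interest paid on external government debt 348.5, interest received on holdings of foreign bonds 583.5, compensation paid to foreign seasonal workers 263.3; financial account: acquisition of a foreign subsidiary by a resident firm (outward FDI) 1137.0, inward foreign direct investment in the manufacturing sector 1325.2; secondary income: official foreign aid grants received (current) 107.4, personal remittances received from nationals working abroad 692.7; capital account: sale of embassy land to a foreign government 110.0, acquisition of foreign patents and trademarks (non-produced assets) 175.3.)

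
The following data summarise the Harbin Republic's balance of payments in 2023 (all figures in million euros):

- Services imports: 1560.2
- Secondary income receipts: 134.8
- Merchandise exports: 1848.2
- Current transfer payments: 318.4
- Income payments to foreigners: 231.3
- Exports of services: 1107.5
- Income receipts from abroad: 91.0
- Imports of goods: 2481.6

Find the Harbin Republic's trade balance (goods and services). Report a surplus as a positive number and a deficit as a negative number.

Goods balance = 1848.2 - 2481.6 = -633.4
Services balance = 1107.5 - 1560.2 = -452.7
Trade balance (goods + services) = -633.4 + (-452.7) = -1086.1

-1086.1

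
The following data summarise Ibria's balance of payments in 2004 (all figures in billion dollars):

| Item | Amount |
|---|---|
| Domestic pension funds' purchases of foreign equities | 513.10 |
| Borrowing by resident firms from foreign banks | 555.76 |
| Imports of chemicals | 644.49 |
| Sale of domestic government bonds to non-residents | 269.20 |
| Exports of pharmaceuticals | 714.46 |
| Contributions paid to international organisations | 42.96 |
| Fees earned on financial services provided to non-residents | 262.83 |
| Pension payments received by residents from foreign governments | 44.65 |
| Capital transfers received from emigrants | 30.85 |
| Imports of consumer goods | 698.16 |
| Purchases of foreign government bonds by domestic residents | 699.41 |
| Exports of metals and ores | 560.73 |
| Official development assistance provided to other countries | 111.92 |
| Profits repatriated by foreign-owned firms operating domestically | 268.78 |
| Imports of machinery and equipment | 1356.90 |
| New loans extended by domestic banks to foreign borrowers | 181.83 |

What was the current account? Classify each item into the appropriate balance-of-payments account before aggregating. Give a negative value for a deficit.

Goods: -1356.90 - 644.49 - 698.16 + 714.46 + 560.73 = -1424.36
Services: 262.83
Primary income: -268.78
Secondary income: 44.65 - 42.96 - 111.92 = -110.23
Current account = (-1424.36) + 262.83 + (-268.78) + (-110.23) = -1540.54
(Excluded from the current account — financial account: domestic pension funds' purchases of foreign equities 513.10, borrowing by resident firms from foreign banks 555.76, sale of domestic government bonds to non-residents 269.20, purchases of foreign government bonds by domestic residents 699.41, new loans extended by domestic banks to foreign borrowers 181.83; capital account: capital transfers received from emigrants 30.85.)

-1540.54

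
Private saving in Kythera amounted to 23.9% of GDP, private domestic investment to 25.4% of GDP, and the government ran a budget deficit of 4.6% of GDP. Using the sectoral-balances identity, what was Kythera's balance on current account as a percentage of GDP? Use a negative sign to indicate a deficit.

By the sectoral-balances identity, CA = (S_private - I) + (T - G).
Private balance = 23.9 - 25.4 = -1.5
Government balance (T - G) = -4.6
CA = -1.5 + (-4.6) = -6.1

-6.1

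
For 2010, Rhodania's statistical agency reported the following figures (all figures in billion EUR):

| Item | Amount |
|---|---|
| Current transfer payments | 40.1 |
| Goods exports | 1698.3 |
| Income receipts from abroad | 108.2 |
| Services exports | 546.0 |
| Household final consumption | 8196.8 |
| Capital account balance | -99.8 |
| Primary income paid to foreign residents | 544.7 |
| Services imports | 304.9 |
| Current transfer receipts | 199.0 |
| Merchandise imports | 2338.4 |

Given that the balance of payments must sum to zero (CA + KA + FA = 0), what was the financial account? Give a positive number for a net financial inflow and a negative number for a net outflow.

776.4

Goods balance = 1698.3 - 2338.4 = -640.1
Services balance = 546.0 - 304.9 = 241.1
Trade balance (goods + services) = -640.1 + 241.1 = -399.0
Net primary income = 108.2 - 544.7 = -436.5
Net secondary income = 199.0 - 40.1 = 158.9
Current account = -399.0 + (-436.5) + 158.9 = -676.6
Financial account = -(-676.6 + (-99.8)) = 776.4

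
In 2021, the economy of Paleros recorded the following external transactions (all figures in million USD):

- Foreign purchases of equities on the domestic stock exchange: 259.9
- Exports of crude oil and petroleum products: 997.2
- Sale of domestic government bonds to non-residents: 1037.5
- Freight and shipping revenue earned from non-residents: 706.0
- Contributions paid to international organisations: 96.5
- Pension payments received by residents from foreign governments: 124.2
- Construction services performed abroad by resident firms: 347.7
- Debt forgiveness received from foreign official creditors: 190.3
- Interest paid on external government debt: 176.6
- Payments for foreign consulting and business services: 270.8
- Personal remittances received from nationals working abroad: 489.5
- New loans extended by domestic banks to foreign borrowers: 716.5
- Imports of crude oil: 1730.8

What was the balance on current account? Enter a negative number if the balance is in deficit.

Goods: 997.2 - 1730.8 = -733.6
Services: -270.8 + 706.0 + 347.7 = 782.9
Primary income: -176.6
Secondary income: 489.5 - 96.5 + 124.2 = 517.2
Current account = (-733.6) + 782.9 + (-176.6) + 517.2 = 389.9
(Excluded from the current account — financial account: foreign purchases of equities on the domestic stock exchange 259.9, sale of domestic government bonds to non-residents 1037.5, new loans extended by domestic banks to foreign borrowers 716.5; capital account: debt forgiveness received from foreign official creditors 190.3.)

389.9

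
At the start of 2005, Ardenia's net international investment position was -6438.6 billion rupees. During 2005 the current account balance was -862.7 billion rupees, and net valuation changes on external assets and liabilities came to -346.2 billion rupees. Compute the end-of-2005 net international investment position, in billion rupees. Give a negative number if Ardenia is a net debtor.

Change in NIIP = current account + net valuation change = -862.7 + (-346.2) = -1208.9
End-of-year NIIP = -6438.6 + (-1208.9) = -7647.5

-7647.5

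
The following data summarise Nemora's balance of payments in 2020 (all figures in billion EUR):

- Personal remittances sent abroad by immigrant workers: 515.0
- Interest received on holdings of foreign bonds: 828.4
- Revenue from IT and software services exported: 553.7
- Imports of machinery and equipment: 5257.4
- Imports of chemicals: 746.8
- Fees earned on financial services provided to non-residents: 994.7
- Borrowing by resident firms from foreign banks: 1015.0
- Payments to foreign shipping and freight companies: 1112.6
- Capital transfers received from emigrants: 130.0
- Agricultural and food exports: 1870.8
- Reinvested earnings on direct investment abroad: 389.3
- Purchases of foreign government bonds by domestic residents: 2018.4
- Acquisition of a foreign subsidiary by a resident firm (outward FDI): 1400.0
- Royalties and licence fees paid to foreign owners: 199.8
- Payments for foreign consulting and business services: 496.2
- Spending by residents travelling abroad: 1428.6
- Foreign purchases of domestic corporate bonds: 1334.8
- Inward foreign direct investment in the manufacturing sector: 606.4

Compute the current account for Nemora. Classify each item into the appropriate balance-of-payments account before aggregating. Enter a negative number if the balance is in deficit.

-5119.5

Goods: -5257.4 + 1870.8 - 746.8 = -4133.4
Services: 994.7 - 496.2 + 553.7 - 199.8 - 1428.6 - 1112.6 = -1688.8
Primary income: 389.3 + 828.4 = 1217.7
Secondary income: -515.0
Current account = (-4133.4) + (-1688.8) + 1217.7 + (-515.0) = -5119.5
(Excluded from the current account — financial account: borrowing by resident firms from foreign banks 1015.0, purchases of foreign government bonds by domestic residents 2018.4, acquisition of a foreign subsidiary by a resident firm (outward FDI) 1400.0, foreign purchases of domestic corporate bonds 1334.8, inward foreign direct investment in the manufacturing sector 606.4; capital account: capital transfers received from emigrants 130.0.)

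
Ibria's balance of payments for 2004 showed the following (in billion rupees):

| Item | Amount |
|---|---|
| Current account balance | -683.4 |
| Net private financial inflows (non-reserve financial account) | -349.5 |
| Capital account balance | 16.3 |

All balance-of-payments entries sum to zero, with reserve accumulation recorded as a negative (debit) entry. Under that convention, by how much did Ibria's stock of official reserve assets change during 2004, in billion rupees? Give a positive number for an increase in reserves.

-1016.6

Official reserve transactions balance = -((-683.4) + 16.3 + (-349.5)) = 1016.6
An accumulation of reserves is recorded as a debit (negative entry), so the change in the stock of reserves is the negative of that balance.
Change in official reserves = -(1016.6) = -1016.6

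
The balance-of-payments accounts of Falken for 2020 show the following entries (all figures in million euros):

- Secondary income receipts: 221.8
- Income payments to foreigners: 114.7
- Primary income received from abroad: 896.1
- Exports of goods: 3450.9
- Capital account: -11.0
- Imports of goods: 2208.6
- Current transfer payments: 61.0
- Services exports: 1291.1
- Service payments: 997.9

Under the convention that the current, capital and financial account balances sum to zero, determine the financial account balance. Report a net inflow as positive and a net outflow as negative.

Goods balance = 3450.9 - 2208.6 = 1242.3
Services balance = 1291.1 - 997.9 = 293.2
Trade balance (goods + services) = 1242.3 + 293.2 = 1535.5
Net primary income = 896.1 - 114.7 = 781.4
Net secondary income = 221.8 - 61.0 = 160.8
Current account = 1535.5 + 781.4 + 160.8 = 2477.7
Financial account = -(2477.7 + (-11.0)) = -2466.7

-2466.7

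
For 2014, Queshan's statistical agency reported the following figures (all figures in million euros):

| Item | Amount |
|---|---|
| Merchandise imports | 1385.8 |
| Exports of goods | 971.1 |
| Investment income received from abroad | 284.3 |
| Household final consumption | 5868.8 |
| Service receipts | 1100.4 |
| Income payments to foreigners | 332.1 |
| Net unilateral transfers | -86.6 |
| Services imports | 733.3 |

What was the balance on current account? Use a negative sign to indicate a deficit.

-182.0

Goods balance = 971.1 - 1385.8 = -414.7
Services balance = 1100.4 - 733.3 = 367.1
Trade balance (goods + services) = -414.7 + 367.1 = -47.6
Net primary income = 284.3 - 332.1 = -47.8
Net secondary income = -86.6
Current account = -47.6 + (-47.8) + (-86.6) = -182.0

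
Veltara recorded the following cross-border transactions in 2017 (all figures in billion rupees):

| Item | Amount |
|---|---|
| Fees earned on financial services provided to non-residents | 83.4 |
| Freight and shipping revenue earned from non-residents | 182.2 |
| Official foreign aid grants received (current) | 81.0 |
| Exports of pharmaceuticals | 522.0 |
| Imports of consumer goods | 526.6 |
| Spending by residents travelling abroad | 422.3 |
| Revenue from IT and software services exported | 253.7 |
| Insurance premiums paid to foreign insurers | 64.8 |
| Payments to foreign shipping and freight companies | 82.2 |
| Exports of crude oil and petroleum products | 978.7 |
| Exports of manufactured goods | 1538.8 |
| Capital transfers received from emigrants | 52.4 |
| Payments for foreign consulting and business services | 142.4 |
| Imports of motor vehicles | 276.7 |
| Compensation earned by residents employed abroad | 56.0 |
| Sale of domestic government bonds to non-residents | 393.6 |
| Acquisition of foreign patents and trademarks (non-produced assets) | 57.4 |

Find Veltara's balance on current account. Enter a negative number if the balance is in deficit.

2180.8

Goods: -276.7 + 1538.8 - 526.6 + 522.0 + 978.7 = 2236.2
Services: -64.8 + 182.2 + 83.4 + 253.7 - 142.4 - 82.2 - 422.3 = -192.4
Primary income: 56.0
Secondary income: 81.0
Current account = 2236.2 + (-192.4) + 56.0 + 81.0 = 2180.8
(Excluded from the current account — capital account: capital transfers received from emigrants 52.4, acquisition of foreign patents and trademarks (non-produced assets) 57.4; financial account: sale of domestic government bonds to non-residents 393.6.)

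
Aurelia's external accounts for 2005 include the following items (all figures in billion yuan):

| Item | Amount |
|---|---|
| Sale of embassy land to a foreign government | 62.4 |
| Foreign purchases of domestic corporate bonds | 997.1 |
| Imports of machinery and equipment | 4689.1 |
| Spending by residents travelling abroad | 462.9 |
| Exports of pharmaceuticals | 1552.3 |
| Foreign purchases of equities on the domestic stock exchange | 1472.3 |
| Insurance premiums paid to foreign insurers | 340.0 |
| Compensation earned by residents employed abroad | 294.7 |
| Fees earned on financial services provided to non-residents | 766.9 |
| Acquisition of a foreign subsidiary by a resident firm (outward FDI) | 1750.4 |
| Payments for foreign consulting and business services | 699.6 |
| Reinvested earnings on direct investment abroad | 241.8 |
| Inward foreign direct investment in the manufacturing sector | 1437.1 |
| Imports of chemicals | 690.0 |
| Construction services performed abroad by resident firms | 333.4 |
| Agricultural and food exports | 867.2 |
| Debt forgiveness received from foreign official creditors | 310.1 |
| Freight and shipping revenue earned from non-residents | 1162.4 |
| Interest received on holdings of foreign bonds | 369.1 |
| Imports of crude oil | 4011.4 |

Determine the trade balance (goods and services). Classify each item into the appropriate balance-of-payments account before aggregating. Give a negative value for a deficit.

-6210.8

Goods: 1552.3 - 4011.4 + 867.2 - 690.0 - 4689.1 = -6971.0
Services: -699.6 - 340.0 + 333.4 - 462.9 + 1162.4 + 766.9 = 760.2
Trade balance = -6971.0 + 760.2 = -6210.8
(Excluded from the trade balance — capital account: sale of embassy land to a foreign government 62.4, debt forgiveness received from foreign official creditors 310.1; financial account: foreign purchases of domestic corporate bonds 997.1, foreign purchases of equities on the domestic stock exchange 1472.3, acquisition of a foreign subsidiary by a resident firm (outward FDI) 1750.4, inward foreign direct investment in the manufacturing sector 1437.1; primary income: compensation earned by residents employed abroad 294.7, reinvested earnings on direct investment abroad 241.8, interest received on holdings of foreign bonds 369.1.)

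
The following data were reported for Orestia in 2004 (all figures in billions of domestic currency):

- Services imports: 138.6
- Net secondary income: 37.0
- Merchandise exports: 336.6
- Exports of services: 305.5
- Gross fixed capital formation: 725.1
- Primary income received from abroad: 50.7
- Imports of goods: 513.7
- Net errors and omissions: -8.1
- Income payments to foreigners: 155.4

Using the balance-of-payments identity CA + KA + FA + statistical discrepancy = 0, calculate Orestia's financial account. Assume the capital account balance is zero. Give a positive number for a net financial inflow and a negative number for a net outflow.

86.0

Goods balance = 336.6 - 513.7 = -177.1
Services balance = 305.5 - 138.6 = 166.9
Trade balance (goods + services) = -177.1 + 166.9 = -10.2
Net primary income = 50.7 - 155.4 = -104.7
Net secondary income = 37.0
Current account = -10.2 + (-104.7) + 37.0 = -77.9
Financial account = -(-77.9 + (-8.1)) = 86.0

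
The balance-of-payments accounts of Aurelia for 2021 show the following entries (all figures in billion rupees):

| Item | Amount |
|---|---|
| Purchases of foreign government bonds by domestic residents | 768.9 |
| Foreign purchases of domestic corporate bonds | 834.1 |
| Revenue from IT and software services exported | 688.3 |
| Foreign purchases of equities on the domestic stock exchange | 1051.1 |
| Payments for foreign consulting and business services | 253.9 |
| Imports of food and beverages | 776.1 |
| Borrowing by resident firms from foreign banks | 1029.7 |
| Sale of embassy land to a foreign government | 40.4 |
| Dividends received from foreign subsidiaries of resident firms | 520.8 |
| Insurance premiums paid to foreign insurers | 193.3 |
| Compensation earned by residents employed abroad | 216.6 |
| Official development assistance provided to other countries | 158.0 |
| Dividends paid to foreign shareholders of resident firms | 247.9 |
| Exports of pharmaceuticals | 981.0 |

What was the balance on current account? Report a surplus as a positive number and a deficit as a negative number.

Goods: -776.1 + 981.0 = 204.9
Services: -253.9 - 193.3 + 688.3 = 241.1
Primary income: 216.6 - 247.9 + 520.8 = 489.5
Secondary income: -158.0
Current account = 204.9 + 241.1 + 489.5 + (-158.0) = 777.5
(Excluded from the current account — financial account: purchases of foreign government bonds by domestic residents 768.9, foreign purchases of domestic corporate bonds 834.1, foreign purchases of equities on the domestic stock exchange 1051.1, borrowing by resident firms from foreign banks 1029.7; capital account: sale of embassy land to a foreign government 40.4.)

777.5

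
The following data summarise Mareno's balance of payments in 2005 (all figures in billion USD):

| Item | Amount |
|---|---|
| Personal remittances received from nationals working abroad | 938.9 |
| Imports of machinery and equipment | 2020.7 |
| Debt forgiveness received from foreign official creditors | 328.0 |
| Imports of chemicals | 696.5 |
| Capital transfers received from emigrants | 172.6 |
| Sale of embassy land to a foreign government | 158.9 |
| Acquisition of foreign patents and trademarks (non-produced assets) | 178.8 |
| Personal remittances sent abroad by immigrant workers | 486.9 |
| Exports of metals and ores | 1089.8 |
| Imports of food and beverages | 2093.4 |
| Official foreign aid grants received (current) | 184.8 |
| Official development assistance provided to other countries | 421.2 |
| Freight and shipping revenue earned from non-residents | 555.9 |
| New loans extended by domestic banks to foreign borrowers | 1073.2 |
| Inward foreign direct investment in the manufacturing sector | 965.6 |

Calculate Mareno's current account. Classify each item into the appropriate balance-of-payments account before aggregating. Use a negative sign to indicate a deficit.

-2949.3

Goods: -696.5 - 2093.4 - 2020.7 + 1089.8 = -3720.8
Services: 555.9
Secondary income: 938.9 + 184.8 - 421.2 - 486.9 = 215.6
Current account = (-3720.8) + 555.9 + 215.6 = -2949.3
(Excluded from the current account — capital account: debt forgiveness received from foreign official creditors 328.0, capital transfers received from emigrants 172.6, sale of embassy land to a foreign government 158.9, acquisition of foreign patents and trademarks (non-produced assets) 178.8; financial account: new loans extended by domestic banks to foreign borrowers 1073.2, inward foreign direct investment in the manufacturing sector 965.6.)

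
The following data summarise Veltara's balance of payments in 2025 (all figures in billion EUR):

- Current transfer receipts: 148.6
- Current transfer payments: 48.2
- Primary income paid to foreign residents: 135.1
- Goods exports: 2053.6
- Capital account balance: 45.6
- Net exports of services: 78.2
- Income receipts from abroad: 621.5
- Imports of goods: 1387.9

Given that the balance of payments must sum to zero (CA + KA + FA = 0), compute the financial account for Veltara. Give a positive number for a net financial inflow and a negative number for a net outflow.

Goods balance = 2053.6 - 1387.9 = 665.7
Services balance = 78.2
Trade balance (goods + services) = 665.7 + 78.2 = 743.9
Net primary income = 621.5 - 135.1 = 486.4
Net secondary income = 148.6 - 48.2 = 100.4
Current account = 743.9 + 486.4 + 100.4 = 1330.7
Financial account = -(1330.7 + 45.6) = -1376.3

-1376.3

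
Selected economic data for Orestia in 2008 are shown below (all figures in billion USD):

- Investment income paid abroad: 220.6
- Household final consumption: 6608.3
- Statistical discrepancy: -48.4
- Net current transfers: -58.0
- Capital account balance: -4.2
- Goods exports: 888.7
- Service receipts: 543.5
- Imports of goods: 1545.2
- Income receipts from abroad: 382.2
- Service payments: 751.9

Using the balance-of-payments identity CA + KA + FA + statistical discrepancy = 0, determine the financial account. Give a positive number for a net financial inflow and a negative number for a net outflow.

813.9

Goods balance = 888.7 - 1545.2 = -656.5
Services balance = 543.5 - 751.9 = -208.4
Trade balance (goods + services) = -656.5 + (-208.4) = -864.9
Net primary income = 382.2 - 220.6 = 161.6
Net secondary income = -58.0
Current account = -864.9 + 161.6 + (-58.0) = -761.3
Financial account = -(-761.3 + (-4.2) + (-48.4)) = 813.9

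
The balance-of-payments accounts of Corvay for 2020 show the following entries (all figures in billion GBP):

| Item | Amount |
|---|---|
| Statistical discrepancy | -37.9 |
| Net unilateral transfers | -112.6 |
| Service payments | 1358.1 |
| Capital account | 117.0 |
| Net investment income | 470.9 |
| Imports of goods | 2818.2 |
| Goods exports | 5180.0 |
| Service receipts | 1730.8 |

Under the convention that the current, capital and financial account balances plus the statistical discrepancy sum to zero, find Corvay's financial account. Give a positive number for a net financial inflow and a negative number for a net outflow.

Goods balance = 5180.0 - 2818.2 = 2361.8
Services balance = 1730.8 - 1358.1 = 372.7
Trade balance (goods + services) = 2361.8 + 372.7 = 2734.5
Net primary income = 470.9
Net secondary income = -112.6
Current account = 2734.5 + 470.9 + (-112.6) = 3092.8
Financial account = -(3092.8 + 117.0 + (-37.9)) = -3171.9

-3171.9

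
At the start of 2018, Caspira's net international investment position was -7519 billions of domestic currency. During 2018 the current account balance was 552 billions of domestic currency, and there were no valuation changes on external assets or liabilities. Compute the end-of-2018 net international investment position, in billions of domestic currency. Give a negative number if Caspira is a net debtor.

-6967

With no valuation effects, change in NIIP = current account = 552
End-of-year NIIP = -7519 + 552 = -6967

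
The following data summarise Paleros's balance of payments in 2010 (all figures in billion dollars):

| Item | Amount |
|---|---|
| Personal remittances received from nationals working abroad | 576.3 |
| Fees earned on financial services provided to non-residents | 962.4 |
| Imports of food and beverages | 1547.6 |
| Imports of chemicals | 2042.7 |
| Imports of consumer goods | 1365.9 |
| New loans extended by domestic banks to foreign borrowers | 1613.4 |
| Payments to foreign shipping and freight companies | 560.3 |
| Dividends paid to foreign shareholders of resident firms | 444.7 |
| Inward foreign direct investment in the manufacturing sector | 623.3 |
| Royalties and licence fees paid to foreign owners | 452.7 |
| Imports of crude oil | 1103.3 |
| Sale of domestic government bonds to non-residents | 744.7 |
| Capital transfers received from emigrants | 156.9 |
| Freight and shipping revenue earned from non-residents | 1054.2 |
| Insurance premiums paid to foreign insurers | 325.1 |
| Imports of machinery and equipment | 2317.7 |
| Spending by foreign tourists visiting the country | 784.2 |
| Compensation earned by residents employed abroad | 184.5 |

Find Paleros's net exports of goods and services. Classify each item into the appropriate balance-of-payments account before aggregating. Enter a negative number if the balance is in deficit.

-6914.5

Goods: -2317.7 - 1103.3 - 1365.9 - 1547.6 - 2042.7 = -8377.2
Services: -560.3 - 452.7 + 962.4 + 1054.2 - 325.1 + 784.2 = 1462.7
Trade balance = -8377.2 + 1462.7 = -6914.5
(Excluded from the trade balance — secondary income: personal remittances received from nationals working abroad 576.3; financial account: new loans extended by domestic banks to foreign borrowers 1613.4, inward foreign direct investment in the manufacturing sector 623.3, sale of domestic government bonds to non-residents 744.7; primary income: dividends paid to foreign shareholders of resident firms 444.7, compensation earned by residents employed abroad 184.5; capital account: capital transfers received from emigrants 156.9.)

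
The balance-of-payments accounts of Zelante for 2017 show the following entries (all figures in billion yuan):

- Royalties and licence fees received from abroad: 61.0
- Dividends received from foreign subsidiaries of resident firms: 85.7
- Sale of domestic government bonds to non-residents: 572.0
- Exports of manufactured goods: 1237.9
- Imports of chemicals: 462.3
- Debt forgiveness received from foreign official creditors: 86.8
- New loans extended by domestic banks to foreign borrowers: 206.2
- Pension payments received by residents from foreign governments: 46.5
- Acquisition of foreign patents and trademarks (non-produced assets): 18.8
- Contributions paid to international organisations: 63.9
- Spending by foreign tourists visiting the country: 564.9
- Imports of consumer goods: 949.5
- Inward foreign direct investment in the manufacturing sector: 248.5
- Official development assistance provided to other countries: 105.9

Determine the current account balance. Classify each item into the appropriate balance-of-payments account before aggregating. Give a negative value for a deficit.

Goods: -949.5 + 1237.9 - 462.3 = -173.9
Services: 564.9 + 61.0 = 625.9
Primary income: 85.7
Secondary income: -63.9 - 105.9 + 46.5 = -123.3
Current account = (-173.9) + 625.9 + 85.7 + (-123.3) = 414.4
(Excluded from the current account — financial account: sale of domestic government bonds to non-residents 572.0, new loans extended by domestic banks to foreign borrowers 206.2, inward foreign direct investment in the manufacturing sector 248.5; capital account: debt forgiveness received from foreign official creditors 86.8, acquisition of foreign patents and trademarks (non-produced assets) 18.8.)

414.4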